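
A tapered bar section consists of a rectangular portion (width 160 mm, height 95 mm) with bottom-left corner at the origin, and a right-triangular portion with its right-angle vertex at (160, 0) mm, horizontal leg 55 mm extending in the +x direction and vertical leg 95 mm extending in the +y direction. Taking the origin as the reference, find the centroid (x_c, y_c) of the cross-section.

x_c = 94.42 mm, y_c = 45.18 mm

rectangular portion: A = 160 × 95 = 15200.00, centroid at (80.00, 47.50).
triangular portion: A = ½·55·95 = 2612.50, centroid at (178.33, 31.67).
ΣA = 17812.50 mm², ΣAx_c = 1681895.83 mm³, ΣAy_c = 804729.17 mm³.
x_c = 1681895.83/17812.50 = 94.42 mm; y_c = 804729.17/17812.50 = 45.18 mm.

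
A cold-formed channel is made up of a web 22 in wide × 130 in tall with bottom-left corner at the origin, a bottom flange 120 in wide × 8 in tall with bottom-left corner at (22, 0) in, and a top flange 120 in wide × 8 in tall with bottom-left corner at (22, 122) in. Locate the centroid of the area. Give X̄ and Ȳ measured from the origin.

X̄ = 39.52 in, Ȳ = 65.00 in

Part | A | x̄ᵢ | ȳᵢ | A·x̄ᵢ | A·ȳᵢ
web | 2860.00 | 11.00 | 65.00 | 31460.00 | 185900.00
bottom flange | 960.00 | 82.00 | 4.00 | 78720.00 | 3840.00
top flange | 960.00 | 82.00 | 126.00 | 78720.00 | 120960.00
Σ | 4780.00 |  |  | 188900.00 | 310700.00
X̄ = 188900.00 / 4780.00 = 39.52 in
Ȳ = 310700.00 / 4780.00 = 65.00 in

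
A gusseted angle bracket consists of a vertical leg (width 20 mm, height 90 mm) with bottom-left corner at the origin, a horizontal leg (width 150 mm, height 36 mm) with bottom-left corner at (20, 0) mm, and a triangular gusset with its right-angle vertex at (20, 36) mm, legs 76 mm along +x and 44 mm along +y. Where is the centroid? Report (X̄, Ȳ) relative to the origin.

X̄ = 68.39 mm, Ȳ = 29.63 mm

vertical leg: A = 20 × 90 = 1800.00, centroid at (10.00, 45.00).
horizontal leg: A = 150 × 36 = 5400.00, centroid at (95.00, 18.00).
gusset: A = ½·76·44 = 1672.00, centroid at (45.33, 50.67).
ΣA = 8872.00 mm²
ΣAX̄ = (1800.00)(10.00) + (5400.00)(95.00) + (1672.00)(45.33) = 606797.33 mm³
ΣAȲ = (1800.00)(45.00) + (5400.00)(18.00) + (1672.00)(50.67) = 262914.67 mm³
X̄ = 606797.33 / 8872.00 = 68.39 mm
Ȳ = 262914.67 / 8872.00 = 29.63 mm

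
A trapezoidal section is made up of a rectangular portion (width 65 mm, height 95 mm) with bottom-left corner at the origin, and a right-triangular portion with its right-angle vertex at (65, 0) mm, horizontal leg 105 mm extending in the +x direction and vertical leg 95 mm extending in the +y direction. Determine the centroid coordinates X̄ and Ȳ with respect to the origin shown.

X̄ = 62.66 mm, Ȳ = 40.43 mm

rectangular portion: A = 65 × 95 = 6175.00, centroid at (32.50, 47.50).
triangular portion: A = ½·105·95 = 4987.50, centroid at (100.00, 31.67).
ΣA = 11162.50 mm², ΣAX̄ = 699437.50 mm³, ΣAȲ = 451250.00 mm³.
X̄ = 699437.50/11162.50 = 62.66 mm; Ȳ = 451250.00/11162.50 = 40.43 mm.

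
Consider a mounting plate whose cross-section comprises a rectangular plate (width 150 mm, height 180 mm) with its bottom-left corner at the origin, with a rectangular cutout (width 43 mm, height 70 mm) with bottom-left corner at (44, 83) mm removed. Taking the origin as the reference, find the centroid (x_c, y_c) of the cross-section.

Part | A | x̄ᵢ | ȳᵢ | A·x̄ᵢ | A·ȳᵢ
plate | 27000.00 | 75.00 | 90.00 | 2025000.00 | 2430000.00
hole | -3010.00 | 65.50 | 118.00 | -197155.00 | -355180.00
Σ | 23990.00 |  |  | 1827845.00 | 2074820.00
x_c = 1827845.00 / 23990.00 = 76.19 mm
y_c = 2074820.00 / 23990.00 = 86.49 mm

x_c = 76.19 mm, y_c = 86.49 mm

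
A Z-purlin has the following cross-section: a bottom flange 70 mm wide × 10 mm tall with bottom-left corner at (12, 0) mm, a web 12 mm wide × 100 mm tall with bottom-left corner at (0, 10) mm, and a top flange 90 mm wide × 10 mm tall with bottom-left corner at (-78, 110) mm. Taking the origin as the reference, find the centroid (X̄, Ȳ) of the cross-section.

bottom flange: A = 70 × 10 = 700.00, centroid at (47.00, 5.00).
web: A = 12 × 100 = 1200.00, centroid at (6.00, 60.00).
top flange: A = 90 × 10 = 900.00, centroid at (-33.00, 115.00).
ΣA = 2800.00 mm², ΣAX̄ = 10400.00 mm³, ΣAȲ = 179000.00 mm³.
X̄ = 10400.00/2800.00 = 3.71 mm; Ȳ = 179000.00/2800.00 = 63.93 mm.

X̄ = 3.71 mm, Ȳ = 63.93 mm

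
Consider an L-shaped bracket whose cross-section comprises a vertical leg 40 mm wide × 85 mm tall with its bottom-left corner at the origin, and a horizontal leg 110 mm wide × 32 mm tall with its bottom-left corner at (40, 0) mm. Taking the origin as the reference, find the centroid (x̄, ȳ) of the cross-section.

x̄ = 58.15 mm, ȳ = 29.02 mm

vertical leg: A = 40 × 85 = 3400.00, centroid at (20.00, 42.50).
horizontal leg: A = 110 × 32 = 3520.00, centroid at (95.00, 16.00).
ΣA = 6920.00 mm²
ΣAx̄ = (3400.00)(20.00) + (3520.00)(95.00) = 402400.00 mm³
ΣAȳ = (3400.00)(42.50) + (3520.00)(16.00) = 200820.00 mm³
x̄ = 402400.00 / 6920.00 = 58.15 mm
ȳ = 200820.00 / 6920.00 = 29.02 mm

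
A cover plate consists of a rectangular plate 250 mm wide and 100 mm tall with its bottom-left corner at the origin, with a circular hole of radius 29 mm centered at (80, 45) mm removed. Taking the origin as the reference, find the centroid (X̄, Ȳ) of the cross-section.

Part | A | x̄ᵢ | ȳᵢ | A·x̄ᵢ | A·ȳᵢ
plate | 25000.00 | 125.00 | 50.00 | 3125000.00 | 1250000.00
hole | -2642.08 | 80.00 | 45.00 | -211366.35 | -118893.57
Σ | 22357.92 |  |  | 2913633.65 | 1131106.43
X̄ = 2913633.65 / 22357.92 = 130.32 mm
Ȳ = 1131106.43 / 22357.92 = 50.59 mm

X̄ = 130.32 mm, Ȳ = 50.59 mm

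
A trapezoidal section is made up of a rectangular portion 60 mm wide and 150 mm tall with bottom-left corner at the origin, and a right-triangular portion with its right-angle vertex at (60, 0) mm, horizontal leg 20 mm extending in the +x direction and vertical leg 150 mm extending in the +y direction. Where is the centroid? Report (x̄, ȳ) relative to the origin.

x̄ = 35.24 mm, ȳ = 71.43 mm

rectangular portion: A = 60 × 150 = 9000.00, centroid at (30.00, 75.00).
triangular portion: A = ½·20·150 = 1500.00, centroid at (66.67, 50.00).
ΣA = 10500.00 mm², ΣAx̄ = 370000.00 mm³, ΣAȳ = 750000.00 mm³.
x̄ = 370000.00/10500.00 = 35.24 mm; ȳ = 750000.00/10500.00 = 71.43 mm.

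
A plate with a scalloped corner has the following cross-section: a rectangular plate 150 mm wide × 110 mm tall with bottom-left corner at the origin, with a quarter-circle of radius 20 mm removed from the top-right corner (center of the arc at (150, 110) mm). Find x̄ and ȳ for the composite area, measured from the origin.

x̄ = 73.71 mm, ȳ = 54.10 mm

plate: A = 150 × 110 = 16500.00, centroid at (75.00, 55.00).
removed quarter-circle: A = −¼π·20² = -314.16, centroid at (141.51, 101.51).
ΣA = 16185.84 mm²
ΣAx̄ = (16500.00)(75.00) + (-314.16)(141.51) = 1193042.78 mm³
ΣAȳ = (16500.00)(55.00) + (-314.16)(101.51) = 875609.15 mm³
x̄ = 1193042.78 / 16185.84 = 73.71 mm
ȳ = 875609.15 / 16185.84 = 54.10 mm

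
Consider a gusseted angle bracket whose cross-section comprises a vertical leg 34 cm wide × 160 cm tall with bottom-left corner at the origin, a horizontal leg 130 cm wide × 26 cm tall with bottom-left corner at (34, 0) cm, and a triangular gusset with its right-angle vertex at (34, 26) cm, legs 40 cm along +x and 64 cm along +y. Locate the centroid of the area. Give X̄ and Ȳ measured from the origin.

vertical leg: A = 34 × 160 = 5440.00, centroid at (17.00, 80.00).
horizontal leg: A = 130 × 26 = 3380.00, centroid at (99.00, 13.00).
gusset: A = ½·40·64 = 1280.00, centroid at (47.33, 47.33).
ΣA = 10100.00 cm²
ΣAX̄ = (5440.00)(17.00) + (3380.00)(99.00) + (1280.00)(47.33) = 487686.67 cm³
ΣAȲ = (5440.00)(80.00) + (3380.00)(13.00) + (1280.00)(47.33) = 539726.67 cm³
X̄ = 487686.67 / 10100.00 = 48.29 cm
Ȳ = 539726.67 / 10100.00 = 53.44 cm

X̄ = 48.29 cm, Ȳ = 53.44 cm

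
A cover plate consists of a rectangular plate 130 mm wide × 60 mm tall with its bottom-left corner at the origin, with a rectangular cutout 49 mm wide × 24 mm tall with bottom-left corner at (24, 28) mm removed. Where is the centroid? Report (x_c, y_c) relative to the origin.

x_c = 67.93 mm, y_c = 28.22 mm

Part | A | x̄ᵢ | ȳᵢ | A·x̄ᵢ | A·ȳᵢ
plate | 7800.00 | 65.00 | 30.00 | 507000.00 | 234000.00
hole | -1176.00 | 48.50 | 40.00 | -57036.00 | -47040.00
Σ | 6624.00 |  |  | 449964.00 | 186960.00
x_c = 449964.00 / 6624.00 = 67.93 mm
y_c = 186960.00 / 6624.00 = 28.22 mm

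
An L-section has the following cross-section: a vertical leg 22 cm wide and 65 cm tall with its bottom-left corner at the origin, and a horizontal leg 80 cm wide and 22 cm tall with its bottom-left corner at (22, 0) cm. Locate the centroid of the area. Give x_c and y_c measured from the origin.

x_c = 39.14 cm, y_c = 20.64 cm

Part | A | x̄ᵢ | ȳᵢ | A·x̄ᵢ | A·ȳᵢ
vertical leg | 1430.00 | 11.00 | 32.50 | 15730.00 | 46475.00
horizontal leg | 1760.00 | 62.00 | 11.00 | 109120.00 | 19360.00
Σ | 3190.00 |  |  | 124850.00 | 65835.00
x_c = 124850.00 / 3190.00 = 39.14 cm
y_c = 65835.00 / 3190.00 = 20.64 cm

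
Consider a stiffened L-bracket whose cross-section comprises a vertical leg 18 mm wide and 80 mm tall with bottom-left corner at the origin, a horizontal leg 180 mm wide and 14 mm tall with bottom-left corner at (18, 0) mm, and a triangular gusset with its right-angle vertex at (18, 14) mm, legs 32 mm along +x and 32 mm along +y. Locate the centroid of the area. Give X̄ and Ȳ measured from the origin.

X̄ = 67.04 mm, Ȳ = 19.65 mm

vertical leg: A = 18 × 80 = 1440.00, centroid at (9.00, 40.00).
horizontal leg: A = 180 × 14 = 2520.00, centroid at (108.00, 7.00).
gusset: A = ½·32·32 = 512.00, centroid at (28.67, 24.67).
ΣA = 4472.00 mm²
ΣAX̄ = (1440.00)(9.00) + (2520.00)(108.00) + (512.00)(28.67) = 299797.33 mm³
ΣAȲ = (1440.00)(40.00) + (2520.00)(7.00) + (512.00)(24.67) = 87869.33 mm³
X̄ = 299797.33 / 4472.00 = 67.04 mm
Ȳ = 87869.33 / 4472.00 = 19.65 mm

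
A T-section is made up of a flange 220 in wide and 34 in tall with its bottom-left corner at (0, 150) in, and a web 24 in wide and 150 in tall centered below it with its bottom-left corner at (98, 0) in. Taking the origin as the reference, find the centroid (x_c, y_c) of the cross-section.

web: A = 24 × 150 = 3600.00, centroid at (110.00, 75.00).
flange: A = 220 × 34 = 7480.00, centroid at (110.00, 167.00).
ΣA = 11080.00 in², ΣAx_c = 1218800.00 in³, ΣAy_c = 1519160.00 in³.
x_c = 1218800.00/11080.00 = 110.00 in; y_c = 1519160.00/11080.00 = 137.11 in.

x_c = 110.00 in, y_c = 137.11 in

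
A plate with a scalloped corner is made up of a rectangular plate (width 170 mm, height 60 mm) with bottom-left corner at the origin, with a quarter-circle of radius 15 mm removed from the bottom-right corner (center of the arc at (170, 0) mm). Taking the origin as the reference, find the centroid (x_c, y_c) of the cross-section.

x_c = 83.61 mm, y_c = 30.42 mm

plate: A = 170 × 60 = 10200.00, centroid at (85.00, 30.00).
removed quarter-circle: A = −¼π·15² = -176.71, centroid at (163.63, 6.37).
ΣA = 10023.29 mm²
ΣAx_c = (10200.00)(85.00) + (-176.71)(163.63) = 838083.52 mm³
ΣAy_c = (10200.00)(30.00) + (-176.71)(6.37) = 304875.00 mm³
x_c = 838083.52 / 10023.29 = 83.61 mm
y_c = 304875.00 / 10023.29 = 30.42 mm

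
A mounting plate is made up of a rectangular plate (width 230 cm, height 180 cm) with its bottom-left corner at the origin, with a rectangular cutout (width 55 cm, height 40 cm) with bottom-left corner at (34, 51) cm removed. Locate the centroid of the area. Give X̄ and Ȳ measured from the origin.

plate: A = 230 × 180 = 41400.00, centroid at (115.00, 90.00).
hole: A = −(55 × 40) = -2200.00, centroid at (61.50, 71.00).
ΣA = 39200.00 cm², ΣAX̄ = 4625700.00 cm³, ΣAȲ = 3569800.00 cm³.
X̄ = 4625700.00/39200.00 = 118.00 cm; Ȳ = 3569800.00/39200.00 = 91.07 cm.

X̄ = 118.00 cm, Ȳ = 91.07 cm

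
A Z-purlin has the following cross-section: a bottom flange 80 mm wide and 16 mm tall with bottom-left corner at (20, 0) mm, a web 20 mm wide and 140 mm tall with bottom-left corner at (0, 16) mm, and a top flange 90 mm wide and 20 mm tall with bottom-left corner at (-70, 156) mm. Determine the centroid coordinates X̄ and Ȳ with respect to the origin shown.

Part | A | x̄ᵢ | ȳᵢ | A·x̄ᵢ | A·ȳᵢ
bottom flange | 1280.00 | 60.00 | 8.00 | 76800.00 | 10240.00
web | 2800.00 | 10.00 | 86.00 | 28000.00 | 240800.00
top flange | 1800.00 | -25.00 | 166.00 | -45000.00 | 298800.00
Σ | 5880.00 |  |  | 59800.00 | 549840.00
X̄ = 59800.00 / 5880.00 = 10.17 mm
Ȳ = 549840.00 / 5880.00 = 93.51 mm

X̄ = 10.17 mm, Ȳ = 93.51 mm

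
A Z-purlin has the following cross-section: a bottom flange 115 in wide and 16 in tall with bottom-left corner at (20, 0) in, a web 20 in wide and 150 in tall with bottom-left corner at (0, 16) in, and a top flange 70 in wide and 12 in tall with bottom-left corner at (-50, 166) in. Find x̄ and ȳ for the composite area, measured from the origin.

x̄ = 28.17 in, ȳ = 76.09 in

bottom flange: A = 115 × 16 = 1840.00, centroid at (77.50, 8.00).
web: A = 20 × 150 = 3000.00, centroid at (10.00, 91.00).
top flange: A = 70 × 12 = 840.00, centroid at (-15.00, 172.00).
ΣA = 5680.00 in², ΣAx̄ = 160000.00 in³, ΣAȳ = 432200.00 in³.
x̄ = 160000.00/5680.00 = 28.17 in; ȳ = 432200.00/5680.00 = 76.09 in.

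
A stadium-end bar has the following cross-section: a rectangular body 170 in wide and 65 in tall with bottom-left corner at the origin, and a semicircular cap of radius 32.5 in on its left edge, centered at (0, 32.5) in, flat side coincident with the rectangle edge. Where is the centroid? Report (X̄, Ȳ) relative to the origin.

X̄ = 72.10 in, Ȳ = 32.50 in

rectangular body: A = 170 × 65 = 11050.00, centroid at (85.00, 32.50).
semicircular end: A = ½π·32.5² = 1659.15, centroid at (-13.79, 32.50).
ΣA = 12709.15 in²
ΣAX̄ = (11050.00)(85.00) + (1659.15)(-13.79) = 916364.58 in³
ΣAȲ = (11050.00)(32.50) + (1659.15)(32.50) = 413047.49 in³
X̄ = 916364.58 / 12709.15 = 72.10 in
Ȳ = 413047.49 / 12709.15 = 32.50 in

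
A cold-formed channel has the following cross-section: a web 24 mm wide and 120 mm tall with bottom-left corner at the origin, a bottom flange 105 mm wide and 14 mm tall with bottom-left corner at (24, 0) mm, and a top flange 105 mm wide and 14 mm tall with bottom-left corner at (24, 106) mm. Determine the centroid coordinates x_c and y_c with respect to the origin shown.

web: A = 24 × 120 = 2880.00, centroid at (12.00, 60.00).
bottom flange: A = 105 × 14 = 1470.00, centroid at (76.50, 7.00).
top flange: A = 105 × 14 = 1470.00, centroid at (76.50, 113.00).
ΣA = 5820.00 mm²
ΣAx_c = (2880.00)(12.00) + (1470.00)(76.50) + (1470.00)(76.50) = 259470.00 mm³
ΣAy_c = (2880.00)(60.00) + (1470.00)(7.00) + (1470.00)(113.00) = 349200.00 mm³
x_c = 259470.00 / 5820.00 = 44.58 mm
y_c = 349200.00 / 5820.00 = 60.00 mm

x_c = 44.58 mm, y_c = 60.00 mm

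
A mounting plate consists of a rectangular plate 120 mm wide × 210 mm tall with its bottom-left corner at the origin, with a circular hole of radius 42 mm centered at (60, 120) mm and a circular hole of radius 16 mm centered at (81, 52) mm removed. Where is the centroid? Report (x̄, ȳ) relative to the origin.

x̄ = 59.10 mm, ȳ = 102.85 mm

Part | A | x̄ᵢ | ȳᵢ | A·x̄ᵢ | A·ȳᵢ
plate | 25200.00 | 60.00 | 105.00 | 1512000.00 | 2646000.00
hole 1 | -5541.77 | 60.00 | 120.00 | -332506.17 | -665012.33
hole 2 | -804.25 | 81.00 | 52.00 | -65144.07 | -41820.88
Σ | 18853.98 |  |  | 1114349.77 | 1939166.79
x̄ = 1114349.77 / 18853.98 = 59.10 mm
ȳ = 1939166.79 / 18853.98 = 102.85 mm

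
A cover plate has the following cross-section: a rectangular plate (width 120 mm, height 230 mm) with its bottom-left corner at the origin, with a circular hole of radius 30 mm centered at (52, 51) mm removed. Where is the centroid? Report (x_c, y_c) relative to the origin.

plate: A = 120 × 230 = 27600.00, centroid at (60.00, 115.00).
hole: A = −π·30² = -2827.43, centroid at (52.00, 51.00).
ΣA = 24772.57 mm²
ΣAx_c = (27600.00)(60.00) + (-2827.43)(52.00) = 1508973.46 mm³
ΣAy_c = (27600.00)(115.00) + (-2827.43)(51.00) = 3029800.90 mm³
x_c = 1508973.46 / 24772.57 = 60.91 mm
y_c = 3029800.90 / 24772.57 = 122.30 mm

x_c = 60.91 mm, y_c = 122.30 mm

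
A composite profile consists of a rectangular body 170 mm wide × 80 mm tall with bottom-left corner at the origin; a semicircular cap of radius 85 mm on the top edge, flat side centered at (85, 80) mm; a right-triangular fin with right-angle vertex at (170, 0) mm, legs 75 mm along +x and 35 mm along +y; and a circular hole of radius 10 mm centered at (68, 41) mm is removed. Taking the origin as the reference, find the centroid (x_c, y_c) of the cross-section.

x_c = 90.77 mm, y_c = 71.83 mm

Part | A | x̄ᵢ | ȳᵢ | A·x̄ᵢ | A·ȳᵢ
rectangular body | 13600.00 | 85.00 | 40.00 | 1156000.00 | 544000.00
semicircular top | 11349.00 | 85.00 | 116.08 | 964665.29 | 1317336.94
triangular fin | 1312.50 | 195.00 | 11.67 | 255937.50 | 15312.50
hole | -314.16 | 68.00 | 41.00 | -21362.83 | -12880.53
Σ | 25947.34 |  |  | 2355239.96 | 1863768.91
x_c = 2355239.96 / 25947.34 = 90.77 mm
y_c = 1863768.91 / 25947.34 = 71.83 mm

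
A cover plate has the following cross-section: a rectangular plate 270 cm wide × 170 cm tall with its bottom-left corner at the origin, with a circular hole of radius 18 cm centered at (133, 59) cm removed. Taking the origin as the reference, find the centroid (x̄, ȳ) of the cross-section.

Part | A | x̄ᵢ | ȳᵢ | A·x̄ᵢ | A·ȳᵢ
plate | 45900.00 | 135.00 | 85.00 | 6196500.00 | 3901500.00
hole | -1017.88 | 133.00 | 59.00 | -135377.51 | -60054.69
Σ | 44882.12 |  |  | 6061122.49 | 3841445.31
x̄ = 6061122.49 / 44882.12 = 135.05 cm
ȳ = 3841445.31 / 44882.12 = 85.59 cm

x̄ = 135.05 cm, ȳ = 85.59 cm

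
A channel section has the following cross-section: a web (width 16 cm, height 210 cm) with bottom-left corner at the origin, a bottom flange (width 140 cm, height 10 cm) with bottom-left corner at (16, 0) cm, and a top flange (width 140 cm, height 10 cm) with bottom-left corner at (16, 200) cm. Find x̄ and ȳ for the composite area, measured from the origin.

x̄ = 43.45 cm, ȳ = 105.00 cm

web: A = 16 × 210 = 3360.00, centroid at (8.00, 105.00).
bottom flange: A = 140 × 10 = 1400.00, centroid at (86.00, 5.00).
top flange: A = 140 × 10 = 1400.00, centroid at (86.00, 205.00).
ΣA = 6160.00 cm², ΣAx̄ = 267680.00 cm³, ΣAȳ = 646800.00 cm³.
x̄ = 267680.00/6160.00 = 43.45 cm; ȳ = 646800.00/6160.00 = 105.00 cm.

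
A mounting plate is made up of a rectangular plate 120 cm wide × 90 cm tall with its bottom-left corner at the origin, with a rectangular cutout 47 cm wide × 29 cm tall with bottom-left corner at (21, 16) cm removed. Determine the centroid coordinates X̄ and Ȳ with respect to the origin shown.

X̄ = 62.24 cm, Ȳ = 47.09 cm

plate: A = 120 × 90 = 10800.00, centroid at (60.00, 45.00).
hole: A = −(47 × 29) = -1363.00, centroid at (44.50, 30.50).
ΣA = 9437.00 cm²
ΣAX̄ = (10800.00)(60.00) + (-1363.00)(44.50) = 587346.50 cm³
ΣAȲ = (10800.00)(45.00) + (-1363.00)(30.50) = 444428.50 cm³
X̄ = 587346.50 / 9437.00 = 62.24 cm
Ȳ = 444428.50 / 9437.00 = 47.09 cm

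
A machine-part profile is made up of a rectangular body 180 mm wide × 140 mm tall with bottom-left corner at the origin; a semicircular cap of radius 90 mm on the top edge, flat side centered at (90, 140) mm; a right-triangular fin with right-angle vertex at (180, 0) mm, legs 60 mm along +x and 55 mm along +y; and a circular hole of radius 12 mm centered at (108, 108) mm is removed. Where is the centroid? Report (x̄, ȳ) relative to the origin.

x̄ = 94.43 mm, ȳ = 102.57 mm

Part | A | x̄ᵢ | ȳᵢ | A·x̄ᵢ | A·ȳᵢ
rectangular body | 25200.00 | 90.00 | 70.00 | 2268000.00 | 1764000.00
semicircular top | 12723.45 | 90.00 | 178.20 | 1145110.52 | 2267283.03
triangular fin | 1650.00 | 200.00 | 18.33 | 330000.00 | 30250.00
hole | -452.39 | 108.00 | 108.00 | -48858.05 | -48858.05
Σ | 39121.06 |  |  | 3694252.47 | 4012674.99
x̄ = 3694252.47 / 39121.06 = 94.43 mm
ȳ = 4012674.99 / 39121.06 = 102.57 mm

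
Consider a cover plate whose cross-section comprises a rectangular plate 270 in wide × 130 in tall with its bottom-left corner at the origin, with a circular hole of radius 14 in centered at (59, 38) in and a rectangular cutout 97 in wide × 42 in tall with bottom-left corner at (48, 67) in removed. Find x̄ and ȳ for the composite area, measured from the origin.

plate: A = 270 × 130 = 35100.00, centroid at (135.00, 65.00).
hole 1: A = −π·14² = -615.75, centroid at (59.00, 38.00).
hole 2: A = −(97 × 42) = -4074.00, centroid at (96.50, 88.00).
ΣA = 30410.25 in², ΣAx̄ = 4309029.62 in³, ΣAȳ = 1899589.42 in³.
x̄ = 4309029.62/30410.25 = 141.70 in; ȳ = 1899589.42/30410.25 = 62.47 in.

x̄ = 141.70 in, ȳ = 62.47 in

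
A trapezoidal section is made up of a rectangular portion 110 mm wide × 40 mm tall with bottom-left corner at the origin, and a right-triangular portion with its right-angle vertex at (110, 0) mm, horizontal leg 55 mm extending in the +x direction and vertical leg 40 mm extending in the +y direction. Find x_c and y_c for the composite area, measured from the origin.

Part | A | x̄ᵢ | ȳᵢ | A·x̄ᵢ | A·ȳᵢ
rectangular portion | 4400.00 | 55.00 | 20.00 | 242000.00 | 88000.00
triangular portion | 1100.00 | 128.33 | 13.33 | 141166.67 | 14666.67
Σ | 5500.00 |  |  | 383166.67 | 102666.67
x_c = 383166.67 / 5500.00 = 69.67 mm
y_c = 102666.67 / 5500.00 = 18.67 mm

x_c = 69.67 mm, y_c = 18.67 mm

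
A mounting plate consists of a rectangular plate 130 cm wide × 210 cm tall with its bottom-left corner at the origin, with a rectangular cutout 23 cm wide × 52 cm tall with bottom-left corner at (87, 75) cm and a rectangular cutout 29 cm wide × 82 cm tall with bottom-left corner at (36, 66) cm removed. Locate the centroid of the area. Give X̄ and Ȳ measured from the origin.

plate: A = 130 × 210 = 27300.00, centroid at (65.00, 105.00).
hole 1: A = −(23 × 52) = -1196.00, centroid at (98.50, 101.00).
hole 2: A = −(29 × 82) = -2378.00, centroid at (50.50, 107.00).
ΣA = 23726.00 cm², ΣAX̄ = 1536605.00 cm³, ΣAȲ = 2491258.00 cm³.
X̄ = 1536605.00/23726.00 = 64.76 cm; Ȳ = 2491258.00/23726.00 = 105.00 cm.

X̄ = 64.76 cm, Ȳ = 105.00 cm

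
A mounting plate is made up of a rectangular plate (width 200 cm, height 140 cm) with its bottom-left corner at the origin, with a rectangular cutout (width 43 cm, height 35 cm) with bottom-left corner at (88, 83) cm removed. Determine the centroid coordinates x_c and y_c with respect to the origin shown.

x_c = 99.46 cm, y_c = 68.27 cm

Part | A | x̄ᵢ | ȳᵢ | A·x̄ᵢ | A·ȳᵢ
plate | 28000.00 | 100.00 | 70.00 | 2800000.00 | 1960000.00
hole | -1505.00 | 109.50 | 100.50 | -164797.50 | -151252.50
Σ | 26495.00 |  |  | 2635202.50 | 1808747.50
x_c = 2635202.50 / 26495.00 = 99.46 cm
y_c = 1808747.50 / 26495.00 = 68.27 cm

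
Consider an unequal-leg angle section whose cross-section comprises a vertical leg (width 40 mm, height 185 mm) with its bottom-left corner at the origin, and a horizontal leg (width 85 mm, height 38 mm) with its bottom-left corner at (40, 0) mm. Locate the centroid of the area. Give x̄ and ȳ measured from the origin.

vertical leg: A = 40 × 185 = 7400.00, centroid at (20.00, 92.50).
horizontal leg: A = 85 × 38 = 3230.00, centroid at (82.50, 19.00).
ΣA = 10630.00 mm²
ΣAx̄ = (7400.00)(20.00) + (3230.00)(82.50) = 414475.00 mm³
ΣAȳ = (7400.00)(92.50) + (3230.00)(19.00) = 745870.00 mm³
x̄ = 414475.00 / 10630.00 = 38.99 mm
ȳ = 745870.00 / 10630.00 = 70.17 mm

x̄ = 38.99 mm, ȳ = 70.17 mm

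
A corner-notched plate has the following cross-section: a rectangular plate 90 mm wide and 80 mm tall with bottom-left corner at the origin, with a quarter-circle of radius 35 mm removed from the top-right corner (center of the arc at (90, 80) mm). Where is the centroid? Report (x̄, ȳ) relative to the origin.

x̄ = 40.35 mm, ȳ = 36.12 mm

plate: A = 90 × 80 = 7200.00, centroid at (45.00, 40.00).
removed quarter-circle: A = −¼π·35² = -962.11, centroid at (75.15, 65.15).
ΣA = 6237.89 mm², ΣAx̄ = 251701.52 mm³, ΣAȳ = 225322.65 mm³.
x̄ = 251701.52/6237.89 = 40.35 mm; ȳ = 225322.65/6237.89 = 36.12 mm.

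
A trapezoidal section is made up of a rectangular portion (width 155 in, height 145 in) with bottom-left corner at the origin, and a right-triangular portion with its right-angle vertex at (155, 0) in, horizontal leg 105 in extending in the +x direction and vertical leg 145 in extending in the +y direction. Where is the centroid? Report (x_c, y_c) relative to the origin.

x_c = 105.96 in, y_c = 66.39 in

Part | A | x̄ᵢ | ȳᵢ | A·x̄ᵢ | A·ȳᵢ
rectangular portion | 22475.00 | 77.50 | 72.50 | 1741812.50 | 1629437.50
triangular portion | 7612.50 | 190.00 | 48.33 | 1446375.00 | 367937.50
Σ | 30087.50 |  |  | 3188187.50 | 1997375.00
x_c = 3188187.50 / 30087.50 = 105.96 in
y_c = 1997375.00 / 30087.50 = 66.39 in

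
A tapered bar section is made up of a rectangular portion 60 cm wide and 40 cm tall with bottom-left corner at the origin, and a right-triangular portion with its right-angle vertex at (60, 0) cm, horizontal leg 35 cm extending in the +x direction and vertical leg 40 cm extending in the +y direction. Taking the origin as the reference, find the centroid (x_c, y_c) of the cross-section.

x_c = 39.41 cm, y_c = 18.49 cm

rectangular portion: A = 60 × 40 = 2400.00, centroid at (30.00, 20.00).
triangular portion: A = ½·35·40 = 700.00, centroid at (71.67, 13.33).
ΣA = 3100.00 cm², ΣAx_c = 122166.67 cm³, ΣAy_c = 57333.33 cm³.
x_c = 122166.67/3100.00 = 39.41 cm; y_c = 57333.33/3100.00 = 18.49 cm.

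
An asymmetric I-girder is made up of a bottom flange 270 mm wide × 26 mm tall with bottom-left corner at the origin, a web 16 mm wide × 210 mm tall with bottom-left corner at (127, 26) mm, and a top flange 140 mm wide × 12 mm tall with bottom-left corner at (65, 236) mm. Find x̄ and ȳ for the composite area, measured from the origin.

x̄ = 135.00 mm, ȳ = 77.78 mm

bottom flange: A = 270 × 26 = 7020.00, centroid at (135.00, 13.00).
web: A = 16 × 210 = 3360.00, centroid at (135.00, 131.00).
top flange: A = 140 × 12 = 1680.00, centroid at (135.00, 242.00).
ΣA = 12060.00 mm²
ΣAx̄ = (7020.00)(135.00) + (3360.00)(135.00) + (1680.00)(135.00) = 1628100.00 mm³
ΣAȳ = (7020.00)(13.00) + (3360.00)(131.00) + (1680.00)(242.00) = 937980.00 mm³
x̄ = 1628100.00 / 12060.00 = 135.00 mm
ȳ = 937980.00 / 12060.00 = 77.78 mm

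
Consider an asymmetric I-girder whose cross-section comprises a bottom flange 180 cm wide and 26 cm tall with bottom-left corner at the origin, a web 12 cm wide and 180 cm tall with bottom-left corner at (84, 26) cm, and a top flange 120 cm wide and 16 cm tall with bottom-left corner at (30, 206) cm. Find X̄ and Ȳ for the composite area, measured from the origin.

X̄ = 90.00 cm, Ȳ = 82.45 cm

bottom flange: A = 180 × 26 = 4680.00, centroid at (90.00, 13.00).
web: A = 12 × 180 = 2160.00, centroid at (90.00, 116.00).
top flange: A = 120 × 16 = 1920.00, centroid at (90.00, 214.00).
ΣA = 8760.00 cm², ΣAX̄ = 788400.00 cm³, ΣAȲ = 722280.00 cm³.
X̄ = 788400.00/8760.00 = 90.00 cm; Ȳ = 722280.00/8760.00 = 82.45 cm.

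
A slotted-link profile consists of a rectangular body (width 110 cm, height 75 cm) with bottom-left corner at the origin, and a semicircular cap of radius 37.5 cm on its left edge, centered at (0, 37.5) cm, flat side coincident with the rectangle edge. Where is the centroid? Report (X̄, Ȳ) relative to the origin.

X̄ = 40.02 cm, Ȳ = 37.50 cm

rectangular body: A = 110 × 75 = 8250.00, centroid at (55.00, 37.50).
semicircular end: A = ½π·37.5² = 2208.93, centroid at (-15.92, 37.50).
ΣA = 10458.93 cm², ΣAX̄ = 418593.75 cm³, ΣAȲ = 392209.96 cm³.
X̄ = 418593.75/10458.93 = 40.02 cm; Ȳ = 392209.96/10458.93 = 37.50 cm.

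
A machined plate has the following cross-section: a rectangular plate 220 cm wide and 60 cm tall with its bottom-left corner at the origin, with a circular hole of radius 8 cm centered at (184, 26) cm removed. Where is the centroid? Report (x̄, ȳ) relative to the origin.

plate: A = 220 × 60 = 13200.00, centroid at (110.00, 30.00).
hole: A = −π·8² = -201.06, centroid at (184.00, 26.00).
ΣA = 12998.94 cm², ΣAx̄ = 1415004.60 cm³, ΣAȳ = 390772.39 cm³.
x̄ = 1415004.60/12998.94 = 108.86 cm; ȳ = 390772.39/12998.94 = 30.06 cm.

x̄ = 108.86 cm, ȳ = 30.06 cm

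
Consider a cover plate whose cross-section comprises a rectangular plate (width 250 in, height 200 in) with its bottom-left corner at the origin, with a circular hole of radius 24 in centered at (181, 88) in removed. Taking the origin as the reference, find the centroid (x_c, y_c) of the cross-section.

plate: A = 250 × 200 = 50000.00, centroid at (125.00, 100.00).
hole: A = −π·24² = -1809.56, centroid at (181.00, 88.00).
ΣA = 48190.44 in²
ΣAx_c = (50000.00)(125.00) + (-1809.56)(181.00) = 5922470.12 in³
ΣAy_c = (50000.00)(100.00) + (-1809.56)(88.00) = 4840758.95 in³
x_c = 5922470.12 / 48190.44 = 122.90 in
y_c = 4840758.95 / 48190.44 = 100.45 in

x_c = 122.90 in, y_c = 100.45 in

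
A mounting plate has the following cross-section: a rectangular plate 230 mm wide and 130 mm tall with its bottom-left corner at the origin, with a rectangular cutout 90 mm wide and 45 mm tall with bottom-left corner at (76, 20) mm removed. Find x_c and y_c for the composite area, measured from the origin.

plate: A = 230 × 130 = 29900.00, centroid at (115.00, 65.00).
hole: A = −(90 × 45) = -4050.00, centroid at (121.00, 42.50).
ΣA = 25850.00 mm²
ΣAx_c = (29900.00)(115.00) + (-4050.00)(121.00) = 2948450.00 mm³
ΣAy_c = (29900.00)(65.00) + (-4050.00)(42.50) = 1771375.00 mm³
x_c = 2948450.00 / 25850.00 = 114.06 mm
y_c = 1771375.00 / 25850.00 = 68.53 mm

x_c = 114.06 mm, y_c = 68.53 mm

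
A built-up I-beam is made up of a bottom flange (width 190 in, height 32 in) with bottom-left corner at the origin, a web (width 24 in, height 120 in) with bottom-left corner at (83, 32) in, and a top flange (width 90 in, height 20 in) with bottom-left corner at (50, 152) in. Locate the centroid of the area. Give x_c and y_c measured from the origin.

x_c = 95.00 in, y_c = 60.77 in

bottom flange: A = 190 × 32 = 6080.00, centroid at (95.00, 16.00).
web: A = 24 × 120 = 2880.00, centroid at (95.00, 92.00).
top flange: A = 90 × 20 = 1800.00, centroid at (95.00, 162.00).
ΣA = 10760.00 in², ΣAx_c = 1022200.00 in³, ΣAy_c = 653840.00 in³.
x_c = 1022200.00/10760.00 = 95.00 in; y_c = 653840.00/10760.00 = 60.77 in.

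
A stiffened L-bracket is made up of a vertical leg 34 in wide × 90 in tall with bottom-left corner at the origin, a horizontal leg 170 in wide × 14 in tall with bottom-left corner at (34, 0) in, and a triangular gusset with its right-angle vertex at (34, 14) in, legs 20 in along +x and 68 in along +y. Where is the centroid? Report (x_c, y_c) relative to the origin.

x_c = 59.30 in, y_c = 29.30 in

Part | A | x̄ᵢ | ȳᵢ | A·x̄ᵢ | A·ȳᵢ
vertical leg | 3060.00 | 17.00 | 45.00 | 52020.00 | 137700.00
horizontal leg | 2380.00 | 119.00 | 7.00 | 283220.00 | 16660.00
gusset | 680.00 | 40.67 | 36.67 | 27653.33 | 24933.33
Σ | 6120.00 |  |  | 362893.33 | 179293.33
x_c = 362893.33 / 6120.00 = 59.30 in
y_c = 179293.33 / 6120.00 = 29.30 in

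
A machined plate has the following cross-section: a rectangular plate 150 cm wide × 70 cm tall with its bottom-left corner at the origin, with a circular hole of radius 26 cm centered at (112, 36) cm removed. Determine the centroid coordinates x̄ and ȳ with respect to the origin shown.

Part | A | x̄ᵢ | ȳᵢ | A·x̄ᵢ | A·ȳᵢ
plate | 10500.00 | 75.00 | 35.00 | 787500.00 | 367500.00
hole | -2123.72 | 112.00 | 36.00 | -237856.26 | -76453.80
Σ | 8376.28 |  |  | 549643.74 | 291046.20
x̄ = 549643.74 / 8376.28 = 65.62 cm
ȳ = 291046.20 / 8376.28 = 34.75 cm

x̄ = 65.62 cm, ȳ = 34.75 cm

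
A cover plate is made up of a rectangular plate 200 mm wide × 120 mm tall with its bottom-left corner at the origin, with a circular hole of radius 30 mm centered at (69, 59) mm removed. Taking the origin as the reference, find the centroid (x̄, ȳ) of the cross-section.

Part | A | x̄ᵢ | ȳᵢ | A·x̄ᵢ | A·ȳᵢ
plate | 24000.00 | 100.00 | 60.00 | 2400000.00 | 1440000.00
hole | -2827.43 | 69.00 | 59.00 | -195092.90 | -166818.57
Σ | 21172.57 |  |  | 2204907.10 | 1273181.43
x̄ = 2204907.10 / 21172.57 = 104.14 mm
ȳ = 1273181.43 / 21172.57 = 60.13 mm

x̄ = 104.14 mm, ȳ = 60.13 mm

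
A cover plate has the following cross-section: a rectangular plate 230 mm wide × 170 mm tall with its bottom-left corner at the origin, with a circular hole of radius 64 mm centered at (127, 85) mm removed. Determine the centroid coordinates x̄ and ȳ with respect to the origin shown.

x̄ = 109.11 mm, ȳ = 85.00 mm

plate: A = 230 × 170 = 39100.00, centroid at (115.00, 85.00).
hole: A = −π·64² = -12867.96, centroid at (127.00, 85.00).
ΣA = 26232.04 mm², ΣAx̄ = 2862268.63 mm³, ΣAȳ = 2229723.10 mm³.
x̄ = 2862268.63/26232.04 = 109.11 mm; ȳ = 2229723.10/26232.04 = 85.00 mm.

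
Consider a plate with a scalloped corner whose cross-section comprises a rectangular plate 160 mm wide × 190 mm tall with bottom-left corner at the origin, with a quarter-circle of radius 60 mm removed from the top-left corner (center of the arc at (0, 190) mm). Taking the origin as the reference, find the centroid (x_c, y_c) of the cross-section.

plate: A = 160 × 190 = 30400.00, centroid at (80.00, 95.00).
removed quarter-circle: A = −¼π·60² = -2827.43, centroid at (25.46, 164.54).
ΣA = 27572.57 mm²
ΣAx_c = (30400.00)(80.00) + (-2827.43)(25.46) = 2360000.00 mm³
ΣAy_c = (30400.00)(95.00) + (-2827.43)(164.54) = 2422787.66 mm³
x_c = 2360000.00 / 27572.57 = 85.59 mm
y_c = 2422787.66 / 27572.57 = 87.87 mm

x_c = 85.59 mm, y_c = 87.87 mm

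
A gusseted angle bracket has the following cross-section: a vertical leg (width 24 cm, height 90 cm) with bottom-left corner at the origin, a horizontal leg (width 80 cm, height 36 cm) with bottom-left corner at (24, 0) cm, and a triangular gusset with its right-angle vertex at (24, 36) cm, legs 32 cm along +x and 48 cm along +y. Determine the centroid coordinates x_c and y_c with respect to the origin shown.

vertical leg: A = 24 × 90 = 2160.00, centroid at (12.00, 45.00).
horizontal leg: A = 80 × 36 = 2880.00, centroid at (64.00, 18.00).
gusset: A = ½·32·48 = 768.00, centroid at (34.67, 52.00).
ΣA = 5808.00 cm²
ΣAx_c = (2160.00)(12.00) + (2880.00)(64.00) + (768.00)(34.67) = 236864.00 cm³
ΣAy_c = (2160.00)(45.00) + (2880.00)(18.00) + (768.00)(52.00) = 188976.00 cm³
x_c = 236864.00 / 5808.00 = 40.78 cm
y_c = 188976.00 / 5808.00 = 32.54 cm

x_c = 40.78 cm, y_c = 32.54 cm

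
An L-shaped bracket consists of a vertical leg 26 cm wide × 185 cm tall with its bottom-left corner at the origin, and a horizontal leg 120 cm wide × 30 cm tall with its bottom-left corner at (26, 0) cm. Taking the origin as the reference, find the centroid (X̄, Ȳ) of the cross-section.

vertical leg: A = 26 × 185 = 4810.00, centroid at (13.00, 92.50).
horizontal leg: A = 120 × 30 = 3600.00, centroid at (86.00, 15.00).
ΣA = 8410.00 cm², ΣAX̄ = 372130.00 cm³, ΣAȲ = 498925.00 cm³.
X̄ = 372130.00/8410.00 = 44.25 cm; Ȳ = 498925.00/8410.00 = 59.33 cm.

X̄ = 44.25 cm, Ȳ = 59.33 cm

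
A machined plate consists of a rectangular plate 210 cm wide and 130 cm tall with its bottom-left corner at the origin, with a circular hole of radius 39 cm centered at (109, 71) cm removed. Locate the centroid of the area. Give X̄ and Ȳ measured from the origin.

plate: A = 210 × 130 = 27300.00, centroid at (105.00, 65.00).
hole: A = −π·39² = -4778.36, centroid at (109.00, 71.00).
ΣA = 22521.64 cm²
ΣAX̄ = (27300.00)(105.00) + (-4778.36)(109.00) = 2345658.50 cm³
ΣAȲ = (27300.00)(65.00) + (-4778.36)(71.00) = 1435236.27 cm³
X̄ = 2345658.50 / 22521.64 = 104.15 cm
Ȳ = 1435236.27 / 22521.64 = 63.73 cm

X̄ = 104.15 cm, Ȳ = 63.73 cm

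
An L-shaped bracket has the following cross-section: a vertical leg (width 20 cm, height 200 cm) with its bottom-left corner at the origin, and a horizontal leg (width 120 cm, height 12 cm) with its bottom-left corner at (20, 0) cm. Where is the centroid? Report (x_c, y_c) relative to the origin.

x_c = 28.53 cm, y_c = 75.12 cm

Part | A | x̄ᵢ | ȳᵢ | A·x̄ᵢ | A·ȳᵢ
vertical leg | 4000.00 | 10.00 | 100.00 | 40000.00 | 400000.00
horizontal leg | 1440.00 | 80.00 | 6.00 | 115200.00 | 8640.00
Σ | 5440.00 |  |  | 155200.00 | 408640.00
x_c = 155200.00 / 5440.00 = 28.53 cm
y_c = 408640.00 / 5440.00 = 75.12 cm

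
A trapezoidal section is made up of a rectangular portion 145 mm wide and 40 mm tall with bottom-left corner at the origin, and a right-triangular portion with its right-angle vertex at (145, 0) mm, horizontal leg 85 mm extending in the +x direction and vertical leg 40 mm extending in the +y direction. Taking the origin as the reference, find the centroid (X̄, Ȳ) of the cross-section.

Part | A | x̄ᵢ | ȳᵢ | A·x̄ᵢ | A·ȳᵢ
rectangular portion | 5800.00 | 72.50 | 20.00 | 420500.00 | 116000.00
triangular portion | 1700.00 | 173.33 | 13.33 | 294666.67 | 22666.67
Σ | 7500.00 |  |  | 715166.67 | 138666.67
X̄ = 715166.67 / 7500.00 = 95.36 mm
Ȳ = 138666.67 / 7500.00 = 18.49 mm

X̄ = 95.36 mm, Ȳ = 18.49 mm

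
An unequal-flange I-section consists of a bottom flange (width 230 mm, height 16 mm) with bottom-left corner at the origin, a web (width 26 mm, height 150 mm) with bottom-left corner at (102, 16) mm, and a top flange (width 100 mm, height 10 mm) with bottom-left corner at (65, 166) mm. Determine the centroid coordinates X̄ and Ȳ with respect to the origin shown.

bottom flange: A = 230 × 16 = 3680.00, centroid at (115.00, 8.00).
web: A = 26 × 150 = 3900.00, centroid at (115.00, 91.00).
top flange: A = 100 × 10 = 1000.00, centroid at (115.00, 171.00).
ΣA = 8580.00 mm², ΣAX̄ = 986700.00 mm³, ΣAȲ = 555340.00 mm³.
X̄ = 986700.00/8580.00 = 115.00 mm; Ȳ = 555340.00/8580.00 = 64.72 mm.

X̄ = 115.00 mm, Ȳ = 64.72 mm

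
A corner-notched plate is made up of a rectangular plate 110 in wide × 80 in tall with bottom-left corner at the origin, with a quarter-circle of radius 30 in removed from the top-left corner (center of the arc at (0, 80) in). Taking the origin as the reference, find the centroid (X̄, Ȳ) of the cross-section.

X̄ = 58.69 in, Ȳ = 37.62 in

plate: A = 110 × 80 = 8800.00, centroid at (55.00, 40.00).
removed quarter-circle: A = −¼π·30² = -706.86, centroid at (12.73, 67.27).
ΣA = 8093.14 in², ΣAX̄ = 475000.00 in³, ΣAȲ = 304451.33 in³.
X̄ = 475000.00/8093.14 = 58.69 in; Ȳ = 304451.33/8093.14 = 37.62 in.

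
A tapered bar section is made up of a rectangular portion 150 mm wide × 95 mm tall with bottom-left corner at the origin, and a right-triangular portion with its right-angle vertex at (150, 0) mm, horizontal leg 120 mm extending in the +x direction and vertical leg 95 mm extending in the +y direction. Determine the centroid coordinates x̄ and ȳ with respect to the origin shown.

x̄ = 107.86 mm, ȳ = 42.98 mm

Part | A | x̄ᵢ | ȳᵢ | A·x̄ᵢ | A·ȳᵢ
rectangular portion | 14250.00 | 75.00 | 47.50 | 1068750.00 | 676875.00
triangular portion | 5700.00 | 190.00 | 31.67 | 1083000.00 | 180500.00
Σ | 19950.00 |  |  | 2151750.00 | 857375.00
x̄ = 2151750.00 / 19950.00 = 107.86 mm
ȳ = 857375.00 / 19950.00 = 42.98 mm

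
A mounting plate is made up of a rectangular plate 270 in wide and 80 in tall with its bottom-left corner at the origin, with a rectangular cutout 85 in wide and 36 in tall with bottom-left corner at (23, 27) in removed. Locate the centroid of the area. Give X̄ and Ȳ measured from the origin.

X̄ = 146.47 in, Ȳ = 39.17 in

plate: A = 270 × 80 = 21600.00, centroid at (135.00, 40.00).
hole: A = −(85 × 36) = -3060.00, centroid at (65.50, 45.00).
ΣA = 18540.00 in², ΣAX̄ = 2715570.00 in³, ΣAȲ = 726300.00 in³.
X̄ = 2715570.00/18540.00 = 146.47 in; Ȳ = 726300.00/18540.00 = 39.17 in.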